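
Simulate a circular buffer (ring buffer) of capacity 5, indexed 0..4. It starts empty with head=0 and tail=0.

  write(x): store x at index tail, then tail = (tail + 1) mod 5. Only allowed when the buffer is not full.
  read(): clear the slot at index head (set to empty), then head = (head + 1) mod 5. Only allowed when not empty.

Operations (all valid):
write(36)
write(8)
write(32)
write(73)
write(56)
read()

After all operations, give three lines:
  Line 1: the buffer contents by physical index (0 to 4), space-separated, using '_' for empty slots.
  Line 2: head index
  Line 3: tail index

write(36): buf=[36 _ _ _ _], head=0, tail=1, size=1
write(8): buf=[36 8 _ _ _], head=0, tail=2, size=2
write(32): buf=[36 8 32 _ _], head=0, tail=3, size=3
write(73): buf=[36 8 32 73 _], head=0, tail=4, size=4
write(56): buf=[36 8 32 73 56], head=0, tail=0, size=5
read(): buf=[_ 8 32 73 56], head=1, tail=0, size=4

Answer: _ 8 32 73 56
1
0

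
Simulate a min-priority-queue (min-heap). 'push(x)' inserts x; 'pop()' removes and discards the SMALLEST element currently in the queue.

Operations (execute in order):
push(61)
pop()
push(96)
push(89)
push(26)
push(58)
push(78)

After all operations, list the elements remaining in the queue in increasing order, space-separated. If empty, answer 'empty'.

Answer: 26 58 78 89 96

Derivation:
push(61): heap contents = [61]
pop() → 61: heap contents = []
push(96): heap contents = [96]
push(89): heap contents = [89, 96]
push(26): heap contents = [26, 89, 96]
push(58): heap contents = [26, 58, 89, 96]
push(78): heap contents = [26, 58, 78, 89, 96]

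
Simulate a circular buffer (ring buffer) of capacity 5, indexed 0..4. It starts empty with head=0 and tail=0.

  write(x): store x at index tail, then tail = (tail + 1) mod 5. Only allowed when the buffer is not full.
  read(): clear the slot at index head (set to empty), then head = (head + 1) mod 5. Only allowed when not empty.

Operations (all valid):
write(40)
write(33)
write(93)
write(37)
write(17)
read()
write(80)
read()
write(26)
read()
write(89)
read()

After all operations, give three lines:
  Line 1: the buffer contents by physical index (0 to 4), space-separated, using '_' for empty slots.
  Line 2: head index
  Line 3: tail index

write(40): buf=[40 _ _ _ _], head=0, tail=1, size=1
write(33): buf=[40 33 _ _ _], head=0, tail=2, size=2
write(93): buf=[40 33 93 _ _], head=0, tail=3, size=3
write(37): buf=[40 33 93 37 _], head=0, tail=4, size=4
write(17): buf=[40 33 93 37 17], head=0, tail=0, size=5
read(): buf=[_ 33 93 37 17], head=1, tail=0, size=4
write(80): buf=[80 33 93 37 17], head=1, tail=1, size=5
read(): buf=[80 _ 93 37 17], head=2, tail=1, size=4
write(26): buf=[80 26 93 37 17], head=2, tail=2, size=5
read(): buf=[80 26 _ 37 17], head=3, tail=2, size=4
write(89): buf=[80 26 89 37 17], head=3, tail=3, size=5
read(): buf=[80 26 89 _ 17], head=4, tail=3, size=4

Answer: 80 26 89 _ 17
4
3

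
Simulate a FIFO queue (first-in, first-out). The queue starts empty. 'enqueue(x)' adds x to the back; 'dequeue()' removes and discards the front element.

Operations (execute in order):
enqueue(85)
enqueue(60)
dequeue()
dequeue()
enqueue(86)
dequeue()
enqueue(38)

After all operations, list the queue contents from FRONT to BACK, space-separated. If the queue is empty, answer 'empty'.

enqueue(85): [85]
enqueue(60): [85, 60]
dequeue(): [60]
dequeue(): []
enqueue(86): [86]
dequeue(): []
enqueue(38): [38]

Answer: 38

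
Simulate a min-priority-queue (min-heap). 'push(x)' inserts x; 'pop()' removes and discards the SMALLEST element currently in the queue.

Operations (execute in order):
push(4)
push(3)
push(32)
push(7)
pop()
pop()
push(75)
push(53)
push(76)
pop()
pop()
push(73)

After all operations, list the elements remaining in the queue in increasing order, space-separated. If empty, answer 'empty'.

push(4): heap contents = [4]
push(3): heap contents = [3, 4]
push(32): heap contents = [3, 4, 32]
push(7): heap contents = [3, 4, 7, 32]
pop() → 3: heap contents = [4, 7, 32]
pop() → 4: heap contents = [7, 32]
push(75): heap contents = [7, 32, 75]
push(53): heap contents = [7, 32, 53, 75]
push(76): heap contents = [7, 32, 53, 75, 76]
pop() → 7: heap contents = [32, 53, 75, 76]
pop() → 32: heap contents = [53, 75, 76]
push(73): heap contents = [53, 73, 75, 76]

Answer: 53 73 75 76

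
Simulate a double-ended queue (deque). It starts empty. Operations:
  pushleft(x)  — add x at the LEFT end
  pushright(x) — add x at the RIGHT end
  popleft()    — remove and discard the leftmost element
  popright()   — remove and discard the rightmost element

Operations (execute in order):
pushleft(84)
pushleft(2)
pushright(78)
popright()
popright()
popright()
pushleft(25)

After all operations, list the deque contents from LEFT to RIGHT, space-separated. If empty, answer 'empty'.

Answer: 25

Derivation:
pushleft(84): [84]
pushleft(2): [2, 84]
pushright(78): [2, 84, 78]
popright(): [2, 84]
popright(): [2]
popright(): []
pushleft(25): [25]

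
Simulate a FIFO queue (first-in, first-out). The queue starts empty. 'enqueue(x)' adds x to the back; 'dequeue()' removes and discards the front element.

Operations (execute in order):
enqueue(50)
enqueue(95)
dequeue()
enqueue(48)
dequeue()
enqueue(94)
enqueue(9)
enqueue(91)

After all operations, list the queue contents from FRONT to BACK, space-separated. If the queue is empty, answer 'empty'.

enqueue(50): [50]
enqueue(95): [50, 95]
dequeue(): [95]
enqueue(48): [95, 48]
dequeue(): [48]
enqueue(94): [48, 94]
enqueue(9): [48, 94, 9]
enqueue(91): [48, 94, 9, 91]

Answer: 48 94 9 91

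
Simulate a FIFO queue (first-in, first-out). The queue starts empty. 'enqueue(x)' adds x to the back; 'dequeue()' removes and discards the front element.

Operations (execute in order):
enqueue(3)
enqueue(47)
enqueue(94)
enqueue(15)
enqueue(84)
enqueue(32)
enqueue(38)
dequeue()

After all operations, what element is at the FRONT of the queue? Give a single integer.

Answer: 47

Derivation:
enqueue(3): queue = [3]
enqueue(47): queue = [3, 47]
enqueue(94): queue = [3, 47, 94]
enqueue(15): queue = [3, 47, 94, 15]
enqueue(84): queue = [3, 47, 94, 15, 84]
enqueue(32): queue = [3, 47, 94, 15, 84, 32]
enqueue(38): queue = [3, 47, 94, 15, 84, 32, 38]
dequeue(): queue = [47, 94, 15, 84, 32, 38]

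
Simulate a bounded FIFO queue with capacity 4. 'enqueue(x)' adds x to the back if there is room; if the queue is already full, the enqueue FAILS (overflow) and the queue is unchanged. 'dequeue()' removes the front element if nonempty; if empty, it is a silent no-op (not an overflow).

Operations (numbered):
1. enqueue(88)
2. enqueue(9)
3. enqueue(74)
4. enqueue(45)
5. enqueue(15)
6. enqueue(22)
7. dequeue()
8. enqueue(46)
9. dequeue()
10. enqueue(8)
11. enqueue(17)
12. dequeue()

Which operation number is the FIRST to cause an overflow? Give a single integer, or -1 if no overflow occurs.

Answer: 5

Derivation:
1. enqueue(88): size=1
2. enqueue(9): size=2
3. enqueue(74): size=3
4. enqueue(45): size=4
5. enqueue(15): size=4=cap → OVERFLOW (fail)
6. enqueue(22): size=4=cap → OVERFLOW (fail)
7. dequeue(): size=3
8. enqueue(46): size=4
9. dequeue(): size=3
10. enqueue(8): size=4
11. enqueue(17): size=4=cap → OVERFLOW (fail)
12. dequeue(): size=3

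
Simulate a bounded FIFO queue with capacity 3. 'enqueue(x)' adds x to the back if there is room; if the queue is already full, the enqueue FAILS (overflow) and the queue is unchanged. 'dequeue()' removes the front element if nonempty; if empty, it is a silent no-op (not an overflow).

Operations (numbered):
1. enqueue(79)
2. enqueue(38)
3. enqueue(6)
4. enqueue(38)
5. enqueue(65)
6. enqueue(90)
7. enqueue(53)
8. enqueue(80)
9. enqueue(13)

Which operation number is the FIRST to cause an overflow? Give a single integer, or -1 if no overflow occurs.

1. enqueue(79): size=1
2. enqueue(38): size=2
3. enqueue(6): size=3
4. enqueue(38): size=3=cap → OVERFLOW (fail)
5. enqueue(65): size=3=cap → OVERFLOW (fail)
6. enqueue(90): size=3=cap → OVERFLOW (fail)
7. enqueue(53): size=3=cap → OVERFLOW (fail)
8. enqueue(80): size=3=cap → OVERFLOW (fail)
9. enqueue(13): size=3=cap → OVERFLOW (fail)

Answer: 4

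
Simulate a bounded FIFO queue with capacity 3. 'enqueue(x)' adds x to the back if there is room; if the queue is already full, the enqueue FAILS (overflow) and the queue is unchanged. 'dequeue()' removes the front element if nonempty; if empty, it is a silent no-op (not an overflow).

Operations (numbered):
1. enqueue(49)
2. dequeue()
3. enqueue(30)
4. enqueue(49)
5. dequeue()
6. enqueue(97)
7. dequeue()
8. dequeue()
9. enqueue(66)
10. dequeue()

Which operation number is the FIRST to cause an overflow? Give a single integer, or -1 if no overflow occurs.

Answer: -1

Derivation:
1. enqueue(49): size=1
2. dequeue(): size=0
3. enqueue(30): size=1
4. enqueue(49): size=2
5. dequeue(): size=1
6. enqueue(97): size=2
7. dequeue(): size=1
8. dequeue(): size=0
9. enqueue(66): size=1
10. dequeue(): size=0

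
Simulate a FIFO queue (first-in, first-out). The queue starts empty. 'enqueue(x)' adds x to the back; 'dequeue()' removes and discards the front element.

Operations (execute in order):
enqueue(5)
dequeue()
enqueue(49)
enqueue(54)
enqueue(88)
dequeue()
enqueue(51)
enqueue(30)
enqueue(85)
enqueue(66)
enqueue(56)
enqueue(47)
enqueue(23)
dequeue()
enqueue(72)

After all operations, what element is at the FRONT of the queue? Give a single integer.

Answer: 88

Derivation:
enqueue(5): queue = [5]
dequeue(): queue = []
enqueue(49): queue = [49]
enqueue(54): queue = [49, 54]
enqueue(88): queue = [49, 54, 88]
dequeue(): queue = [54, 88]
enqueue(51): queue = [54, 88, 51]
enqueue(30): queue = [54, 88, 51, 30]
enqueue(85): queue = [54, 88, 51, 30, 85]
enqueue(66): queue = [54, 88, 51, 30, 85, 66]
enqueue(56): queue = [54, 88, 51, 30, 85, 66, 56]
enqueue(47): queue = [54, 88, 51, 30, 85, 66, 56, 47]
enqueue(23): queue = [54, 88, 51, 30, 85, 66, 56, 47, 23]
dequeue(): queue = [88, 51, 30, 85, 66, 56, 47, 23]
enqueue(72): queue = [88, 51, 30, 85, 66, 56, 47, 23, 72]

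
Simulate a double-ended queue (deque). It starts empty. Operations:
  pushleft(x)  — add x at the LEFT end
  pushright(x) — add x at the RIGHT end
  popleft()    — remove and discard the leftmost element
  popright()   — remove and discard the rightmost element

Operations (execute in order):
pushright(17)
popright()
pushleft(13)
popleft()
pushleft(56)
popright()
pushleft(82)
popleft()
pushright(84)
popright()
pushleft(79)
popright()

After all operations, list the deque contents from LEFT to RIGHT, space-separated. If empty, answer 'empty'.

Answer: empty

Derivation:
pushright(17): [17]
popright(): []
pushleft(13): [13]
popleft(): []
pushleft(56): [56]
popright(): []
pushleft(82): [82]
popleft(): []
pushright(84): [84]
popright(): []
pushleft(79): [79]
popright(): []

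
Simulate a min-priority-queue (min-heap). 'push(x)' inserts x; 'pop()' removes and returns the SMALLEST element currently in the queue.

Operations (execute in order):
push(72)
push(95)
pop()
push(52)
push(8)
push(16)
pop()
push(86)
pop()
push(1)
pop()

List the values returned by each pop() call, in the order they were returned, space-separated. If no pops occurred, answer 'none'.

push(72): heap contents = [72]
push(95): heap contents = [72, 95]
pop() → 72: heap contents = [95]
push(52): heap contents = [52, 95]
push(8): heap contents = [8, 52, 95]
push(16): heap contents = [8, 16, 52, 95]
pop() → 8: heap contents = [16, 52, 95]
push(86): heap contents = [16, 52, 86, 95]
pop() → 16: heap contents = [52, 86, 95]
push(1): heap contents = [1, 52, 86, 95]
pop() → 1: heap contents = [52, 86, 95]

Answer: 72 8 16 1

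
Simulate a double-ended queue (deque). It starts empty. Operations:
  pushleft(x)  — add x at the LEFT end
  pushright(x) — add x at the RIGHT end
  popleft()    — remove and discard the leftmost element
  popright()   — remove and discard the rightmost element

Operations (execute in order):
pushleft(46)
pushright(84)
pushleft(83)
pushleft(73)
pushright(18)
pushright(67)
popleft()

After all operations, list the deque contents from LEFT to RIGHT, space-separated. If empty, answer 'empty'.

pushleft(46): [46]
pushright(84): [46, 84]
pushleft(83): [83, 46, 84]
pushleft(73): [73, 83, 46, 84]
pushright(18): [73, 83, 46, 84, 18]
pushright(67): [73, 83, 46, 84, 18, 67]
popleft(): [83, 46, 84, 18, 67]

Answer: 83 46 84 18 67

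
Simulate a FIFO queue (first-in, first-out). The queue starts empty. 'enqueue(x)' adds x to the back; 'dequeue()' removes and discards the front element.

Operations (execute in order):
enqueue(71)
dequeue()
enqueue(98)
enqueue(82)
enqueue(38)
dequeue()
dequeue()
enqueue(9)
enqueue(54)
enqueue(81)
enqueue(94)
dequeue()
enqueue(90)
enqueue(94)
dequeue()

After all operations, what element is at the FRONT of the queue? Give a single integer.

Answer: 54

Derivation:
enqueue(71): queue = [71]
dequeue(): queue = []
enqueue(98): queue = [98]
enqueue(82): queue = [98, 82]
enqueue(38): queue = [98, 82, 38]
dequeue(): queue = [82, 38]
dequeue(): queue = [38]
enqueue(9): queue = [38, 9]
enqueue(54): queue = [38, 9, 54]
enqueue(81): queue = [38, 9, 54, 81]
enqueue(94): queue = [38, 9, 54, 81, 94]
dequeue(): queue = [9, 54, 81, 94]
enqueue(90): queue = [9, 54, 81, 94, 90]
enqueue(94): queue = [9, 54, 81, 94, 90, 94]
dequeue(): queue = [54, 81, 94, 90, 94]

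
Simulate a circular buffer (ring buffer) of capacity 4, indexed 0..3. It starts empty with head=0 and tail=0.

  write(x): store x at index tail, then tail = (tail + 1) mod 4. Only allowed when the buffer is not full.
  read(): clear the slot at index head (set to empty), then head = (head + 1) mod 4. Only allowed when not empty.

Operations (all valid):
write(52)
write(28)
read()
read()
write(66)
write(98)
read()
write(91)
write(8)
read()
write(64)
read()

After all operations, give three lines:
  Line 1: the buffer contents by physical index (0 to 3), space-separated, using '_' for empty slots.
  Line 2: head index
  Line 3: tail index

write(52): buf=[52 _ _ _], head=0, tail=1, size=1
write(28): buf=[52 28 _ _], head=0, tail=2, size=2
read(): buf=[_ 28 _ _], head=1, tail=2, size=1
read(): buf=[_ _ _ _], head=2, tail=2, size=0
write(66): buf=[_ _ 66 _], head=2, tail=3, size=1
write(98): buf=[_ _ 66 98], head=2, tail=0, size=2
read(): buf=[_ _ _ 98], head=3, tail=0, size=1
write(91): buf=[91 _ _ 98], head=3, tail=1, size=2
write(8): buf=[91 8 _ 98], head=3, tail=2, size=3
read(): buf=[91 8 _ _], head=0, tail=2, size=2
write(64): buf=[91 8 64 _], head=0, tail=3, size=3
read(): buf=[_ 8 64 _], head=1, tail=3, size=2

Answer: _ 8 64 _
1
3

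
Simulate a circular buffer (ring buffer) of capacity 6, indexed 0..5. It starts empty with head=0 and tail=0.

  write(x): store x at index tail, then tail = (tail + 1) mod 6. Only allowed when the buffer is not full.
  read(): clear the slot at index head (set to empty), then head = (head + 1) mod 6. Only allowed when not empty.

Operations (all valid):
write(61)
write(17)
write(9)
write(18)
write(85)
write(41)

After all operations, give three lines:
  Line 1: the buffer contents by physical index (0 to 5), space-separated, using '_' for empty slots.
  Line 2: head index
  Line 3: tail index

write(61): buf=[61 _ _ _ _ _], head=0, tail=1, size=1
write(17): buf=[61 17 _ _ _ _], head=0, tail=2, size=2
write(9): buf=[61 17 9 _ _ _], head=0, tail=3, size=3
write(18): buf=[61 17 9 18 _ _], head=0, tail=4, size=4
write(85): buf=[61 17 9 18 85 _], head=0, tail=5, size=5
write(41): buf=[61 17 9 18 85 41], head=0, tail=0, size=6

Answer: 61 17 9 18 85 41
0
0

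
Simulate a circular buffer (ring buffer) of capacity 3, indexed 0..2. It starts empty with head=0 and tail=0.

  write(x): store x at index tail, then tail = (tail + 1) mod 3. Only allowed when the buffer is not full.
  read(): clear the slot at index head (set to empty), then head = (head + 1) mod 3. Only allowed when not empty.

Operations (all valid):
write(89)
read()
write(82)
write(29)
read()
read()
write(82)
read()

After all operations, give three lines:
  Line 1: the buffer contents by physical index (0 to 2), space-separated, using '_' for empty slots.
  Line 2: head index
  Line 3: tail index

write(89): buf=[89 _ _], head=0, tail=1, size=1
read(): buf=[_ _ _], head=1, tail=1, size=0
write(82): buf=[_ 82 _], head=1, tail=2, size=1
write(29): buf=[_ 82 29], head=1, tail=0, size=2
read(): buf=[_ _ 29], head=2, tail=0, size=1
read(): buf=[_ _ _], head=0, tail=0, size=0
write(82): buf=[82 _ _], head=0, tail=1, size=1
read(): buf=[_ _ _], head=1, tail=1, size=0

Answer: _ _ _
1
1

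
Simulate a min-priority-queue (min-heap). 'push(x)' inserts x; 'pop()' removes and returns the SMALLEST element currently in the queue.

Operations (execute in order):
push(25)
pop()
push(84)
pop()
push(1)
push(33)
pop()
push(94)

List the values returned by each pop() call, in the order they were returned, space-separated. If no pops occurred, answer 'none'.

push(25): heap contents = [25]
pop() → 25: heap contents = []
push(84): heap contents = [84]
pop() → 84: heap contents = []
push(1): heap contents = [1]
push(33): heap contents = [1, 33]
pop() → 1: heap contents = [33]
push(94): heap contents = [33, 94]

Answer: 25 84 1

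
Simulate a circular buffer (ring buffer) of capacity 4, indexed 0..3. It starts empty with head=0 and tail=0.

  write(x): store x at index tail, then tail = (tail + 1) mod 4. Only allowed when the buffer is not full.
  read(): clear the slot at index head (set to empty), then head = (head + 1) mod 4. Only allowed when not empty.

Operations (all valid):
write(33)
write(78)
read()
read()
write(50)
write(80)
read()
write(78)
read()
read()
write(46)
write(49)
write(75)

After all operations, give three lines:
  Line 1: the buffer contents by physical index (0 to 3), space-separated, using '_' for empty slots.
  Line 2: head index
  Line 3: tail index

Answer: _ 46 49 75
1
0

Derivation:
write(33): buf=[33 _ _ _], head=0, tail=1, size=1
write(78): buf=[33 78 _ _], head=0, tail=2, size=2
read(): buf=[_ 78 _ _], head=1, tail=2, size=1
read(): buf=[_ _ _ _], head=2, tail=2, size=0
write(50): buf=[_ _ 50 _], head=2, tail=3, size=1
write(80): buf=[_ _ 50 80], head=2, tail=0, size=2
read(): buf=[_ _ _ 80], head=3, tail=0, size=1
write(78): buf=[78 _ _ 80], head=3, tail=1, size=2
read(): buf=[78 _ _ _], head=0, tail=1, size=1
read(): buf=[_ _ _ _], head=1, tail=1, size=0
write(46): buf=[_ 46 _ _], head=1, tail=2, size=1
write(49): buf=[_ 46 49 _], head=1, tail=3, size=2
write(75): buf=[_ 46 49 75], head=1, tail=0, size=3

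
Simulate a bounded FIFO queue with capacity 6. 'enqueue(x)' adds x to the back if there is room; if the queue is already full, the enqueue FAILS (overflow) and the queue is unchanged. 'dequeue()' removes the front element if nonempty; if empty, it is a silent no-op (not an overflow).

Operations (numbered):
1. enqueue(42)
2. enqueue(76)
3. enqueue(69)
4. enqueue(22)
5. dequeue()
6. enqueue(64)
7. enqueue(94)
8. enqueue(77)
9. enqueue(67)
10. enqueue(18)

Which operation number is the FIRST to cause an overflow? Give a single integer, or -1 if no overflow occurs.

1. enqueue(42): size=1
2. enqueue(76): size=2
3. enqueue(69): size=3
4. enqueue(22): size=4
5. dequeue(): size=3
6. enqueue(64): size=4
7. enqueue(94): size=5
8. enqueue(77): size=6
9. enqueue(67): size=6=cap → OVERFLOW (fail)
10. enqueue(18): size=6=cap → OVERFLOW (fail)

Answer: 9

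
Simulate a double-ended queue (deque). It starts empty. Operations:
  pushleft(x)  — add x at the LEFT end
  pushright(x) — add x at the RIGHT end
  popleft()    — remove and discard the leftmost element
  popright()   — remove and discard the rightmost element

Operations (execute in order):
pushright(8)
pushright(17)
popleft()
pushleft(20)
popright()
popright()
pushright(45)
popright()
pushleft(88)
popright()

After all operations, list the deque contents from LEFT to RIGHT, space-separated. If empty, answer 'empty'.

Answer: empty

Derivation:
pushright(8): [8]
pushright(17): [8, 17]
popleft(): [17]
pushleft(20): [20, 17]
popright(): [20]
popright(): []
pushright(45): [45]
popright(): []
pushleft(88): [88]
popright(): []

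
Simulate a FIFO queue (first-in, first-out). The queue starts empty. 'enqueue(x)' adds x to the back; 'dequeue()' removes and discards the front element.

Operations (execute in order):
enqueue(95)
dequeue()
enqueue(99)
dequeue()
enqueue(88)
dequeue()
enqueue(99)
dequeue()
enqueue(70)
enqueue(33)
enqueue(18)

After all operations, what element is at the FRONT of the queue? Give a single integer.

Answer: 70

Derivation:
enqueue(95): queue = [95]
dequeue(): queue = []
enqueue(99): queue = [99]
dequeue(): queue = []
enqueue(88): queue = [88]
dequeue(): queue = []
enqueue(99): queue = [99]
dequeue(): queue = []
enqueue(70): queue = [70]
enqueue(33): queue = [70, 33]
enqueue(18): queue = [70, 33, 18]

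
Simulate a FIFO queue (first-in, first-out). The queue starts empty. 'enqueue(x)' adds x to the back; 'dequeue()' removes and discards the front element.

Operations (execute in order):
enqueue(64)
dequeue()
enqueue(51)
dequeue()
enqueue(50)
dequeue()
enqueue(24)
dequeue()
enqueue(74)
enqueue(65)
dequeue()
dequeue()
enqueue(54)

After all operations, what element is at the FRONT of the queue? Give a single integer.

Answer: 54

Derivation:
enqueue(64): queue = [64]
dequeue(): queue = []
enqueue(51): queue = [51]
dequeue(): queue = []
enqueue(50): queue = [50]
dequeue(): queue = []
enqueue(24): queue = [24]
dequeue(): queue = []
enqueue(74): queue = [74]
enqueue(65): queue = [74, 65]
dequeue(): queue = [65]
dequeue(): queue = []
enqueue(54): queue = [54]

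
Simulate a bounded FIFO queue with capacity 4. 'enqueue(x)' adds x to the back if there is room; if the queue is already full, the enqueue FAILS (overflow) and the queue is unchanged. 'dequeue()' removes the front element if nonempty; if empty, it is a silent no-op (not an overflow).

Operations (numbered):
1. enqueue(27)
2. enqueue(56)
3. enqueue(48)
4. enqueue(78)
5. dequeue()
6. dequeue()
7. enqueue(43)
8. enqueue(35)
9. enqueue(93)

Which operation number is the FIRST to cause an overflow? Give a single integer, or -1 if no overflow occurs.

Answer: 9

Derivation:
1. enqueue(27): size=1
2. enqueue(56): size=2
3. enqueue(48): size=3
4. enqueue(78): size=4
5. dequeue(): size=3
6. dequeue(): size=2
7. enqueue(43): size=3
8. enqueue(35): size=4
9. enqueue(93): size=4=cap → OVERFLOW (fail)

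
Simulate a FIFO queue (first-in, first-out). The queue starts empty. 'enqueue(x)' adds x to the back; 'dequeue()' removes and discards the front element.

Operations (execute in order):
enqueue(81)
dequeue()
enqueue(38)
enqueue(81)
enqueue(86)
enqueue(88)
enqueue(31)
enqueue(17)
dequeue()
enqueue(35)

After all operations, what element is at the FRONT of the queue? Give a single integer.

Answer: 81

Derivation:
enqueue(81): queue = [81]
dequeue(): queue = []
enqueue(38): queue = [38]
enqueue(81): queue = [38, 81]
enqueue(86): queue = [38, 81, 86]
enqueue(88): queue = [38, 81, 86, 88]
enqueue(31): queue = [38, 81, 86, 88, 31]
enqueue(17): queue = [38, 81, 86, 88, 31, 17]
dequeue(): queue = [81, 86, 88, 31, 17]
enqueue(35): queue = [81, 86, 88, 31, 17, 35]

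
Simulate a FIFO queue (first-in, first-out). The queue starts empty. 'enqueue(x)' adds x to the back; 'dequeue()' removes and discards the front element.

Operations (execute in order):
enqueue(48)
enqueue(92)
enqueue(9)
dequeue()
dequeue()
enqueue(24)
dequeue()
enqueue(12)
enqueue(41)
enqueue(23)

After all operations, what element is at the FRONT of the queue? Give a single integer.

enqueue(48): queue = [48]
enqueue(92): queue = [48, 92]
enqueue(9): queue = [48, 92, 9]
dequeue(): queue = [92, 9]
dequeue(): queue = [9]
enqueue(24): queue = [9, 24]
dequeue(): queue = [24]
enqueue(12): queue = [24, 12]
enqueue(41): queue = [24, 12, 41]
enqueue(23): queue = [24, 12, 41, 23]

Answer: 24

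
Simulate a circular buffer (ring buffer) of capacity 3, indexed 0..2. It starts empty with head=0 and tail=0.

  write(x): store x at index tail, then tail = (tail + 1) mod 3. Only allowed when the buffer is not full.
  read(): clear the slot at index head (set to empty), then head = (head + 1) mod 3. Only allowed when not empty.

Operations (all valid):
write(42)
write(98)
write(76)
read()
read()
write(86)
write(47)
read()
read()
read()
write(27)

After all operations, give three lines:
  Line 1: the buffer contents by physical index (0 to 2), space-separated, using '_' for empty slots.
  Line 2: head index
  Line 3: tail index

write(42): buf=[42 _ _], head=0, tail=1, size=1
write(98): buf=[42 98 _], head=0, tail=2, size=2
write(76): buf=[42 98 76], head=0, tail=0, size=3
read(): buf=[_ 98 76], head=1, tail=0, size=2
read(): buf=[_ _ 76], head=2, tail=0, size=1
write(86): buf=[86 _ 76], head=2, tail=1, size=2
write(47): buf=[86 47 76], head=2, tail=2, size=3
read(): buf=[86 47 _], head=0, tail=2, size=2
read(): buf=[_ 47 _], head=1, tail=2, size=1
read(): buf=[_ _ _], head=2, tail=2, size=0
write(27): buf=[_ _ 27], head=2, tail=0, size=1

Answer: _ _ 27
2
0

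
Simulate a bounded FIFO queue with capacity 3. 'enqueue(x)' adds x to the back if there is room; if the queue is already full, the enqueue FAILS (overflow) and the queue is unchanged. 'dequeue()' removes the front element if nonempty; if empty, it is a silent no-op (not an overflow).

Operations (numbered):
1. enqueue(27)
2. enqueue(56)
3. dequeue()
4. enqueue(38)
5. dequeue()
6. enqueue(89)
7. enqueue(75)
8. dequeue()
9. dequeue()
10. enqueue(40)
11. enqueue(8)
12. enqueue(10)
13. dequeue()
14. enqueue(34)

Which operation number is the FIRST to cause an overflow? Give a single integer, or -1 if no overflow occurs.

Answer: 12

Derivation:
1. enqueue(27): size=1
2. enqueue(56): size=2
3. dequeue(): size=1
4. enqueue(38): size=2
5. dequeue(): size=1
6. enqueue(89): size=2
7. enqueue(75): size=3
8. dequeue(): size=2
9. dequeue(): size=1
10. enqueue(40): size=2
11. enqueue(8): size=3
12. enqueue(10): size=3=cap → OVERFLOW (fail)
13. dequeue(): size=2
14. enqueue(34): size=3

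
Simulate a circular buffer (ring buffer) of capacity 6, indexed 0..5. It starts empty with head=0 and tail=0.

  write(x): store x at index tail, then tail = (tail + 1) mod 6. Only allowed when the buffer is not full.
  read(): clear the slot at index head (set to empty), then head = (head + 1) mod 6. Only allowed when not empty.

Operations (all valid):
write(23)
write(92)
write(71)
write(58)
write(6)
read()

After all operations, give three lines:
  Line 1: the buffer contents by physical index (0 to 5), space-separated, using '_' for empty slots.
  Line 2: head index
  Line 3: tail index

Answer: _ 92 71 58 6 _
1
5

Derivation:
write(23): buf=[23 _ _ _ _ _], head=0, tail=1, size=1
write(92): buf=[23 92 _ _ _ _], head=0, tail=2, size=2
write(71): buf=[23 92 71 _ _ _], head=0, tail=3, size=3
write(58): buf=[23 92 71 58 _ _], head=0, tail=4, size=4
write(6): buf=[23 92 71 58 6 _], head=0, tail=5, size=5
read(): buf=[_ 92 71 58 6 _], head=1, tail=5, size=4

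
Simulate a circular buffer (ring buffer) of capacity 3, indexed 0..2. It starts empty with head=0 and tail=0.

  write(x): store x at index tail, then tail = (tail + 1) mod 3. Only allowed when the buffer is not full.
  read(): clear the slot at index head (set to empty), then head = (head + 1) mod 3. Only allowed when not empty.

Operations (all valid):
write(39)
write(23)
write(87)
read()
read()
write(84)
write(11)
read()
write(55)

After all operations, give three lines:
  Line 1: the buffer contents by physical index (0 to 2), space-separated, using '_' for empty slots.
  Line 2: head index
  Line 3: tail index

Answer: 84 11 55
0
0

Derivation:
write(39): buf=[39 _ _], head=0, tail=1, size=1
write(23): buf=[39 23 _], head=0, tail=2, size=2
write(87): buf=[39 23 87], head=0, tail=0, size=3
read(): buf=[_ 23 87], head=1, tail=0, size=2
read(): buf=[_ _ 87], head=2, tail=0, size=1
write(84): buf=[84 _ 87], head=2, tail=1, size=2
write(11): buf=[84 11 87], head=2, tail=2, size=3
read(): buf=[84 11 _], head=0, tail=2, size=2
write(55): buf=[84 11 55], head=0, tail=0, size=3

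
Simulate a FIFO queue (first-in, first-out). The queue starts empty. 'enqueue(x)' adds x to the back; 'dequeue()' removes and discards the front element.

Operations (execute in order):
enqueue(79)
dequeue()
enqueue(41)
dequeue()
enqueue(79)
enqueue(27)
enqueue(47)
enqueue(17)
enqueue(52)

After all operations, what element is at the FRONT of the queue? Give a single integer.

enqueue(79): queue = [79]
dequeue(): queue = []
enqueue(41): queue = [41]
dequeue(): queue = []
enqueue(79): queue = [79]
enqueue(27): queue = [79, 27]
enqueue(47): queue = [79, 27, 47]
enqueue(17): queue = [79, 27, 47, 17]
enqueue(52): queue = [79, 27, 47, 17, 52]

Answer: 79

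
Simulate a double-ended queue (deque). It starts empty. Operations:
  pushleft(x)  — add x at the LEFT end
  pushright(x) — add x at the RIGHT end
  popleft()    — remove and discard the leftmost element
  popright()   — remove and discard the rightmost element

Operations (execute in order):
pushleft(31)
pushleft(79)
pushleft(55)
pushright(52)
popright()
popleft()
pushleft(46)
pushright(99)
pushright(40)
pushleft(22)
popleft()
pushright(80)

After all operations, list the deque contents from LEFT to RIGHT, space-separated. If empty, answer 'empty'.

Answer: 46 79 31 99 40 80

Derivation:
pushleft(31): [31]
pushleft(79): [79, 31]
pushleft(55): [55, 79, 31]
pushright(52): [55, 79, 31, 52]
popright(): [55, 79, 31]
popleft(): [79, 31]
pushleft(46): [46, 79, 31]
pushright(99): [46, 79, 31, 99]
pushright(40): [46, 79, 31, 99, 40]
pushleft(22): [22, 46, 79, 31, 99, 40]
popleft(): [46, 79, 31, 99, 40]
pushright(80): [46, 79, 31, 99, 40, 80]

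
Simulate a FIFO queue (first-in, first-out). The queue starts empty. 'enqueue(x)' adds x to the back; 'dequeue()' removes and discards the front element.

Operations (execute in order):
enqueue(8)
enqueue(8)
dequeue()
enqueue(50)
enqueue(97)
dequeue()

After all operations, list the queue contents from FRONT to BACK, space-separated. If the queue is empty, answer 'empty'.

Answer: 50 97

Derivation:
enqueue(8): [8]
enqueue(8): [8, 8]
dequeue(): [8]
enqueue(50): [8, 50]
enqueue(97): [8, 50, 97]
dequeue(): [50, 97]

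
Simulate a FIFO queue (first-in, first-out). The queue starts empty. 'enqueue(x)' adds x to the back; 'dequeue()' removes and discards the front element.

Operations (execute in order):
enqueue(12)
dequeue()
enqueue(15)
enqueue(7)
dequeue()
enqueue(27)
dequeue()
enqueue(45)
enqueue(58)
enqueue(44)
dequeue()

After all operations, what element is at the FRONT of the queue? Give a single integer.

enqueue(12): queue = [12]
dequeue(): queue = []
enqueue(15): queue = [15]
enqueue(7): queue = [15, 7]
dequeue(): queue = [7]
enqueue(27): queue = [7, 27]
dequeue(): queue = [27]
enqueue(45): queue = [27, 45]
enqueue(58): queue = [27, 45, 58]
enqueue(44): queue = [27, 45, 58, 44]
dequeue(): queue = [45, 58, 44]

Answer: 45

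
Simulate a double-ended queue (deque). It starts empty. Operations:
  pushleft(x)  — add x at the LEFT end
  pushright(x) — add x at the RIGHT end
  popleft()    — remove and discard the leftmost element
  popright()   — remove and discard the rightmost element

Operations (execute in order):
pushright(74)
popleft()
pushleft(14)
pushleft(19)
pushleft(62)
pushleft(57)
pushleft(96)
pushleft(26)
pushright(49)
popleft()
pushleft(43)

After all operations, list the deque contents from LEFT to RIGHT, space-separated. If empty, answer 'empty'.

Answer: 43 96 57 62 19 14 49

Derivation:
pushright(74): [74]
popleft(): []
pushleft(14): [14]
pushleft(19): [19, 14]
pushleft(62): [62, 19, 14]
pushleft(57): [57, 62, 19, 14]
pushleft(96): [96, 57, 62, 19, 14]
pushleft(26): [26, 96, 57, 62, 19, 14]
pushright(49): [26, 96, 57, 62, 19, 14, 49]
popleft(): [96, 57, 62, 19, 14, 49]
pushleft(43): [43, 96, 57, 62, 19, 14, 49]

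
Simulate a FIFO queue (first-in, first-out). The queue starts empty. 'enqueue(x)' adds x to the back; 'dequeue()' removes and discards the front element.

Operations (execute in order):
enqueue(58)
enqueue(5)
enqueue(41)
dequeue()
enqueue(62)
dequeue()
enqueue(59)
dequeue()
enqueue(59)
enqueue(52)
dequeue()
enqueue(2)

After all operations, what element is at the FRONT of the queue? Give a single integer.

Answer: 59

Derivation:
enqueue(58): queue = [58]
enqueue(5): queue = [58, 5]
enqueue(41): queue = [58, 5, 41]
dequeue(): queue = [5, 41]
enqueue(62): queue = [5, 41, 62]
dequeue(): queue = [41, 62]
enqueue(59): queue = [41, 62, 59]
dequeue(): queue = [62, 59]
enqueue(59): queue = [62, 59, 59]
enqueue(52): queue = [62, 59, 59, 52]
dequeue(): queue = [59, 59, 52]
enqueue(2): queue = [59, 59, 52, 2]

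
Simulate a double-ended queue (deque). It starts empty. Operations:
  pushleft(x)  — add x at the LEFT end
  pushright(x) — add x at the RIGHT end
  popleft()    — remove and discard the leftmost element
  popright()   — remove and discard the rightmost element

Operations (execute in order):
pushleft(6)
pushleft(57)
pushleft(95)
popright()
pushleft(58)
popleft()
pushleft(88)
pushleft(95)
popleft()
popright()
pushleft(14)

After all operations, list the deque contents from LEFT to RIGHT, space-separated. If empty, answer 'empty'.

pushleft(6): [6]
pushleft(57): [57, 6]
pushleft(95): [95, 57, 6]
popright(): [95, 57]
pushleft(58): [58, 95, 57]
popleft(): [95, 57]
pushleft(88): [88, 95, 57]
pushleft(95): [95, 88, 95, 57]
popleft(): [88, 95, 57]
popright(): [88, 95]
pushleft(14): [14, 88, 95]

Answer: 14 88 95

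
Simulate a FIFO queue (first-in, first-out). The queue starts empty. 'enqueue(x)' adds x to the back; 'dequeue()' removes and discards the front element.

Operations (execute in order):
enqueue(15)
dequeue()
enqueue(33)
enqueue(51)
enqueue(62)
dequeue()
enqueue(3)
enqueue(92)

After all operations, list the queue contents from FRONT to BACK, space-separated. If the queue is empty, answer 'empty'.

enqueue(15): [15]
dequeue(): []
enqueue(33): [33]
enqueue(51): [33, 51]
enqueue(62): [33, 51, 62]
dequeue(): [51, 62]
enqueue(3): [51, 62, 3]
enqueue(92): [51, 62, 3, 92]

Answer: 51 62 3 92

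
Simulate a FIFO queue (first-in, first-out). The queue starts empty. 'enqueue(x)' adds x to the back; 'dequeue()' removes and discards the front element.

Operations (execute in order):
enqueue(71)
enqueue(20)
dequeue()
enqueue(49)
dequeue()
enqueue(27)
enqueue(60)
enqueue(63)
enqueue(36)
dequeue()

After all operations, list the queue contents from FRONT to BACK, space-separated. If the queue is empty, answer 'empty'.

enqueue(71): [71]
enqueue(20): [71, 20]
dequeue(): [20]
enqueue(49): [20, 49]
dequeue(): [49]
enqueue(27): [49, 27]
enqueue(60): [49, 27, 60]
enqueue(63): [49, 27, 60, 63]
enqueue(36): [49, 27, 60, 63, 36]
dequeue(): [27, 60, 63, 36]

Answer: 27 60 63 36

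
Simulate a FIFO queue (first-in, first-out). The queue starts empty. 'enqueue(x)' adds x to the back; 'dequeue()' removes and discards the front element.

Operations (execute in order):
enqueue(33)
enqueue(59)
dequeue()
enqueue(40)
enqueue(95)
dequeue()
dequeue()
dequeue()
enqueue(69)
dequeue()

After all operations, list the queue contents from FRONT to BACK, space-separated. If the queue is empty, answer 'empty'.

enqueue(33): [33]
enqueue(59): [33, 59]
dequeue(): [59]
enqueue(40): [59, 40]
enqueue(95): [59, 40, 95]
dequeue(): [40, 95]
dequeue(): [95]
dequeue(): []
enqueue(69): [69]
dequeue(): []

Answer: empty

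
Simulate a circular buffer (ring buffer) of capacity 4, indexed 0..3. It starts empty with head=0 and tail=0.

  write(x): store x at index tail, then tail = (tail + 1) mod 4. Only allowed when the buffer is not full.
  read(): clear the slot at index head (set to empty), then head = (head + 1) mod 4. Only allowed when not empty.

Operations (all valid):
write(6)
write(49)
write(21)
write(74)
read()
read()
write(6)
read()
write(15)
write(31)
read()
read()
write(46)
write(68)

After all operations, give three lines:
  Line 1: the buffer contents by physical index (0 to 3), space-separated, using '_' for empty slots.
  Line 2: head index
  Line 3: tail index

Answer: 68 15 31 46
1
1

Derivation:
write(6): buf=[6 _ _ _], head=0, tail=1, size=1
write(49): buf=[6 49 _ _], head=0, tail=2, size=2
write(21): buf=[6 49 21 _], head=0, tail=3, size=3
write(74): buf=[6 49 21 74], head=0, tail=0, size=4
read(): buf=[_ 49 21 74], head=1, tail=0, size=3
read(): buf=[_ _ 21 74], head=2, tail=0, size=2
write(6): buf=[6 _ 21 74], head=2, tail=1, size=3
read(): buf=[6 _ _ 74], head=3, tail=1, size=2
write(15): buf=[6 15 _ 74], head=3, tail=2, size=3
write(31): buf=[6 15 31 74], head=3, tail=3, size=4
read(): buf=[6 15 31 _], head=0, tail=3, size=3
read(): buf=[_ 15 31 _], head=1, tail=3, size=2
write(46): buf=[_ 15 31 46], head=1, tail=0, size=3
write(68): buf=[68 15 31 46], head=1, tail=1, size=4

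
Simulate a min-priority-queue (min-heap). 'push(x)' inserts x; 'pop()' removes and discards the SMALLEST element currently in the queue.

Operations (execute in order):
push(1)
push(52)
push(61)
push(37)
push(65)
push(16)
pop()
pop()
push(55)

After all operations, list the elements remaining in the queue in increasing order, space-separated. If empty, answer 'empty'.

push(1): heap contents = [1]
push(52): heap contents = [1, 52]
push(61): heap contents = [1, 52, 61]
push(37): heap contents = [1, 37, 52, 61]
push(65): heap contents = [1, 37, 52, 61, 65]
push(16): heap contents = [1, 16, 37, 52, 61, 65]
pop() → 1: heap contents = [16, 37, 52, 61, 65]
pop() → 16: heap contents = [37, 52, 61, 65]
push(55): heap contents = [37, 52, 55, 61, 65]

Answer: 37 52 55 61 65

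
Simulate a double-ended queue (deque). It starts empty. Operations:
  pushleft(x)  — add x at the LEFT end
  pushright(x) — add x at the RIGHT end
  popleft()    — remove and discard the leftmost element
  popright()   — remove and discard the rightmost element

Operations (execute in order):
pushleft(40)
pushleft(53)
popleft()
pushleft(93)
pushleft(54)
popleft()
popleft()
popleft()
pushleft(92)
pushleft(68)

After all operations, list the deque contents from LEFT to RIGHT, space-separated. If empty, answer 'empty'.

pushleft(40): [40]
pushleft(53): [53, 40]
popleft(): [40]
pushleft(93): [93, 40]
pushleft(54): [54, 93, 40]
popleft(): [93, 40]
popleft(): [40]
popleft(): []
pushleft(92): [92]
pushleft(68): [68, 92]

Answer: 68 92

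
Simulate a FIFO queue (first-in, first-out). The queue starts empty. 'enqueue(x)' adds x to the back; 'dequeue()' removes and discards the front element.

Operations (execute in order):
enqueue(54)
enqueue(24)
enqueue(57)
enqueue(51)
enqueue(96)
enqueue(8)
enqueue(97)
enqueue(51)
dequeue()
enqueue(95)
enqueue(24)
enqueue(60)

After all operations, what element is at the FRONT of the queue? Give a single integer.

enqueue(54): queue = [54]
enqueue(24): queue = [54, 24]
enqueue(57): queue = [54, 24, 57]
enqueue(51): queue = [54, 24, 57, 51]
enqueue(96): queue = [54, 24, 57, 51, 96]
enqueue(8): queue = [54, 24, 57, 51, 96, 8]
enqueue(97): queue = [54, 24, 57, 51, 96, 8, 97]
enqueue(51): queue = [54, 24, 57, 51, 96, 8, 97, 51]
dequeue(): queue = [24, 57, 51, 96, 8, 97, 51]
enqueue(95): queue = [24, 57, 51, 96, 8, 97, 51, 95]
enqueue(24): queue = [24, 57, 51, 96, 8, 97, 51, 95, 24]
enqueue(60): queue = [24, 57, 51, 96, 8, 97, 51, 95, 24, 60]

Answer: 24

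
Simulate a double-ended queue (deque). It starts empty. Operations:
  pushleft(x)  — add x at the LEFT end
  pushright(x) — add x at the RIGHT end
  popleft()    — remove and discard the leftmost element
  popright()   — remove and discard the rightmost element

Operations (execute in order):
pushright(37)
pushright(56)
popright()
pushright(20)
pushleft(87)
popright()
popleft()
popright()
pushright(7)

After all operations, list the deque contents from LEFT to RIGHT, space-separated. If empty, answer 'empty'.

Answer: 7

Derivation:
pushright(37): [37]
pushright(56): [37, 56]
popright(): [37]
pushright(20): [37, 20]
pushleft(87): [87, 37, 20]
popright(): [87, 37]
popleft(): [37]
popright(): []
pushright(7): [7]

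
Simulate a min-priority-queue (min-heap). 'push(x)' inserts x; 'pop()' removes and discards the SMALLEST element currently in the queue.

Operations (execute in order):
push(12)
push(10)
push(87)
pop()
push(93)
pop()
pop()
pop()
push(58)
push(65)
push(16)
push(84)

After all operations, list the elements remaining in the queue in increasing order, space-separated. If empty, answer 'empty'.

Answer: 16 58 65 84

Derivation:
push(12): heap contents = [12]
push(10): heap contents = [10, 12]
push(87): heap contents = [10, 12, 87]
pop() → 10: heap contents = [12, 87]
push(93): heap contents = [12, 87, 93]
pop() → 12: heap contents = [87, 93]
pop() → 87: heap contents = [93]
pop() → 93: heap contents = []
push(58): heap contents = [58]
push(65): heap contents = [58, 65]
push(16): heap contents = [16, 58, 65]
push(84): heap contents = [16, 58, 65, 84]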